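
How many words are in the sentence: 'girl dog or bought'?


Counting words by splitting on spaces:
  Word 1: 'girl'
  Word 2: 'dog'
  Word 3: 'or'
  Word 4: 'bought'
Total words: 4

4


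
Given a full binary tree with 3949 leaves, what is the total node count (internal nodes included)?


Leaf nodes (terminals): 3949
Internal nodes = n - 1 = 3949 - 1 = 3948
Total = leaves + internal = 3949 + 3948 = 7897

7897


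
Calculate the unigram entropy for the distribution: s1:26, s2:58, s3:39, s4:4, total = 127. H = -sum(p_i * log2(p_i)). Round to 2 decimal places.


Computing entropy H = -sum(p_i * log2(p_i)):
  s1: p = 26/127 = 0.2047, -p*log2(p) = 0.4685
  s2: p = 58/127 = 0.4567, -p*log2(p) = 0.5164
  s3: p = 39/127 = 0.3071, -p*log2(p) = 0.5231
  s4: p = 4/127 = 0.0315, -p*log2(p) = 0.1571
H = sum of terms = 1.6651
Rounded to 2 decimals: 1.67

1.67


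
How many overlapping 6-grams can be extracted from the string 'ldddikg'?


String 'ldddikg' has length L = 7.
Number of overlapping n-grams = L - n + 1
Substituting: 7 - 6 + 1 = 2

2


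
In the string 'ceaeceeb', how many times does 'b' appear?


Scanning 'ceaeceeb' for 'b':
  Position 7: 'b' -> MATCH (count: 1)
Total occurrences of 'b': 1

1


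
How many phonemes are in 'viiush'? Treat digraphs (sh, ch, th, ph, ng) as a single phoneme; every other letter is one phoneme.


Parsing 'viiush' greedily, digraphs first:
  'v' -> consonant phoneme (phonemes so far: 1)
  'i' -> vowel phoneme (phonemes so far: 2)
  'i' -> vowel phoneme (phonemes so far: 3)
  'u' -> vowel phoneme (phonemes so far: 4)
  'sh' -> digraph (1 consonant phoneme) (phonemes so far: 5)
Total phonemes: 5

5


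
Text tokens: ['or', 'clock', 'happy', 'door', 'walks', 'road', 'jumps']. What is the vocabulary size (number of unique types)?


Listing all tokens and tracking unique types:
  Token 1: 'or' -> NEW (unique so far: 1)
  Token 2: 'clock' -> NEW (unique so far: 2)
  Token 3: 'happy' -> NEW (unique so far: 3)
  Token 4: 'door' -> NEW (unique so far: 4)
  Token 5: 'walks' -> NEW (unique so far: 5)
  Token 6: 'road' -> NEW (unique so far: 6)
  Token 7: 'jumps' -> NEW (unique so far: 7)
Unique types: ('clock', 'door', 'happy', 'jumps', 'or', 'road', 'walks')
Vocabulary size: 7

7


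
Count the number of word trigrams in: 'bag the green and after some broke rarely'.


Word trigrams from [8] words:
  Trigram 1: (bag the green)
  Trigram 2: (the green and)
  Trigram 3: (green and after)
  Trigram 4: (and after some)
  Trigram 5: (after some broke)
  Trigram 6: (some broke rarely)
Total word trigrams: 8 - 2 = 6

6


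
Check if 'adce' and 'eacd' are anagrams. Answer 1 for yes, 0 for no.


Sort characters of 'adce': 'acde'
Sort characters of 'eacd': 'acde'
Sorted forms match -> they ARE anagrams
Result: 1

1


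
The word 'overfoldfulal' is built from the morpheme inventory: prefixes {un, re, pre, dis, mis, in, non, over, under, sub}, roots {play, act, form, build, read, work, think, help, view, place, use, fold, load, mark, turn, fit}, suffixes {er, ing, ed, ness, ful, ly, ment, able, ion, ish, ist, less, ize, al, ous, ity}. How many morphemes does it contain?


Segmenting 'overfoldfulal' against the inventory:
  'over' -> prefix (morpheme 1)
  'fold' -> root (morpheme 2)
  'ful' -> suffix (morpheme 3)
  'al' -> suffix (morpheme 4)
Total morphemes: 4

4


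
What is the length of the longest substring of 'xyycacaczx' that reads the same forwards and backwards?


Scanning 'xyycacaczx' for palindromic substrings.
Substring at positions 3-7: 'cacac'.
Check: reverse('cacac') = 'cacac' -> palindrome confirmed.
Neighbouring characters ('y' / 'z') break symmetry, so it cannot extend further.
No longer palindromic substring exists; longest length = 5

5


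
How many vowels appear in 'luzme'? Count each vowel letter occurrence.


Scanning each character of 'luzme':
  Position 1: 'l' -> consonant (running count: 0)
  Position 2: 'u' -> vowel (running count: 1)
  Position 3: 'z' -> consonant (running count: 1)
  Position 4: 'm' -> consonant (running count: 1)
  Position 5: 'e' -> vowel (running count: 2)
Total vowels: 2

2


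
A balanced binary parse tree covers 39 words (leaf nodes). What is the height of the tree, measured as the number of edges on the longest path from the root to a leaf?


In a balanced binary tree with n leaves the deepest leaf is ceil(log2(n)) edges below the root.
log2(39) = 5.2854
ceil(5.2854) = 6
height (edges) = 6

6


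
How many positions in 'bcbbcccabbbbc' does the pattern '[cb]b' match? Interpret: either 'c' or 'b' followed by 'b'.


Pattern: [cb]b means either 'c' or 'b' followed by 'b'.
Scanning 'bcbbcccabbbbc' position-by-position:
  Pos 0: window 'bc' -> no
  Pos 1: window 'cb' -> MATCH
  Pos 2: window 'bb' -> MATCH
  Pos 3: window 'bc' -> no
  Pos 4: window 'cc' -> no
  Pos 5: window 'cc' -> no
  Pos 6: window 'ca' -> no
  Pos 7: window 'ab' -> no
  Pos 8: window 'bb' -> MATCH
  Pos 9: window 'bb' -> MATCH
  Pos 10: window 'bb' -> MATCH
  Pos 11: window 'bc' -> no
  Pos 12: window 'c' -> no
Total matches: 5

5


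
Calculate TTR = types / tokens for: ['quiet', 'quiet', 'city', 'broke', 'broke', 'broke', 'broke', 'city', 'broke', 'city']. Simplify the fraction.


Tokens: 10
Unique types: ('broke', 'city', 'quiet') = 3
TTR = 3/10
Already in lowest terms.

3/10


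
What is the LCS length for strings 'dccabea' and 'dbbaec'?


DP table for LCS of 'dccabea' and 'dbbaec':
       d  b  b  a  e  c
    0  0  0  0  0  0  0
  d 0  1  1  1  1  1  1
  c 0  1  1  1  1  1  2
  c 0  1  1  1  1  1  2
  a 0  1  1  1  2  2  2
  b 0  1  2  2  2  2  2
  e 0  1  2  2  2  3  3
  a 0  1  2  2  3  3  3
LCS: 'dae'
LCS length = 3

3


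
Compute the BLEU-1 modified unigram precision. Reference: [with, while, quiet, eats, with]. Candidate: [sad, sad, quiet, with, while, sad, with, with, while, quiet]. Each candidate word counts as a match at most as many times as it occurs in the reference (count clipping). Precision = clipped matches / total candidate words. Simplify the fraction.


Reference word counts: {'eats': 1, 'quiet': 1, 'while': 1, 'with': 2}
Checking each candidate word (with clipping):
  'sad' -> not in reference -> no match (matches: 0)
  'sad' -> not in reference -> no match (matches: 0)
  'quiet' -> in reference (ref count 1, used 1/1) -> match (matches: 1)
  'with' -> in reference (ref count 2, used 1/2) -> match (matches: 2)
  'while' -> in reference (ref count 1, used 1/1) -> match (matches: 3)
  'sad' -> not in reference -> no match (matches: 3)
  'with' -> in reference (ref count 2, used 2/2) -> match (matches: 4)
  'with' -> ref count 2 already used up (2/2) -> clipped, no match (matches: 4)
  'while' -> ref count 1 already used up (1/1) -> clipped, no match (matches: 4)
  'quiet' -> ref count 1 already used up (1/1) -> clipped, no match (matches: 4)
Clipped matches: 4, Candidate length: 10
Precision = 4/10 = 2/5

2/5


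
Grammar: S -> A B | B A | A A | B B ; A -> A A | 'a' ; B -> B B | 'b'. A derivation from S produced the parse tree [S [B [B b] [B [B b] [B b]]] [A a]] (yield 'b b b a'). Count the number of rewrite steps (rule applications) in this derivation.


Every bracketed nonterminal node [X ...] in the tree is produced by exactly one rule application.
Reading the tree off as a leftmost derivation:
  Step 1: S  =>  B A   (applied S -> B A)
  Step 2: B A  =>  B B A   (applied B -> B B)
  Step 3: B B A  =>  b B A   (applied B -> b)
  Step 4: b B A  =>  b B B A   (applied B -> B B)
  Step 5: b B B A  =>  b b B A   (applied B -> b)
  Step 6: b b B A  =>  b b b A   (applied B -> b)
  Step 7: b b b A  =>  b b b a   (applied A -> a)
Final yield: b b b a
Total rewrite steps: 7

7


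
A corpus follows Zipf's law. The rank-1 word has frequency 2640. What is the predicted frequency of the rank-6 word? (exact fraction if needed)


Zipf's law: freq(rank) = f1 / rank
f1 = 2640, rank = 6
freq = 2640 / 6
= 440

440


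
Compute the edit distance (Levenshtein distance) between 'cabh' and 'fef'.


Building DP table for s1='cabh' (len 4) and s2='fef' (len 3):
       f  e  f
    0  1  2  3
  c 1  1  2  3
  a 2  2  2  3
  b 3  3  3  3
  h 4  4  4  4
Edit distance = dp[4][3] = 4

4


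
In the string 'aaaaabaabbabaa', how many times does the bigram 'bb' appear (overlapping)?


Scanning 'aaaaabaabbabaa' for bigram 'bb':
  Position 0: 'aa' -> no
  Position 1: 'aa' -> no
  Position 2: 'aa' -> no
  Position 3: 'aa' -> no
  Position 4: 'ab' -> no
  Position 5: 'ba' -> no
  Position 6: 'aa' -> no
  Position 7: 'ab' -> no
  Position 8: 'bb' -> MATCH
  Position 9: 'ba' -> no
  Position 10: 'ab' -> no
  Position 11: 'ba' -> no
  Position 12: 'aa' -> no
Total matches: 1

1


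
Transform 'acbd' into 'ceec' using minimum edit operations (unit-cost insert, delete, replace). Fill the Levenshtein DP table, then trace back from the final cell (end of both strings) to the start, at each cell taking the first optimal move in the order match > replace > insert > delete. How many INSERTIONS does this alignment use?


Edit distance = 4. Backtracking from cell (4, 4) with preference match > replace > insert > delete,
then listing the resulting alignment 'acbd' -> 'ceec' left to right:
  Step 1: replace a->c
  Step 2: replace c->e
  Step 3: replace b->e
  Step 4: replace d->c
Total insertions: 0

0


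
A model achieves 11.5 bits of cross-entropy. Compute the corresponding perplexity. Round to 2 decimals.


Perplexity formula: PP = 2^H
H = 11.5
PP = 2^11.5
Decompose: 2^11.5 = 2^11 * 2^0.5 = 2^11 * sqrt(2)
2^11 = 2048, sqrt(2) ~ 1.4142136
PP ~ 2048 * 1.4142136 = 2896.3094528
Rounded to 2 decimals: 2896.31

2896.31


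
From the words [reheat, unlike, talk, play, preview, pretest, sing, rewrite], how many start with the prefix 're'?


Checking each word for prefix 're':
  'reheat' -> YES, starts with 're' (count: 1)
  'unlike' -> no (count: 1)
  'talk' -> no (count: 1)
  'play' -> no (count: 1)
  'preview' -> no (count: 1)
  'pretest' -> no (count: 1)
  'sing' -> no (count: 1)
  'rewrite' -> YES, starts with 're' (count: 2)
Total with prefix 're': 2

2


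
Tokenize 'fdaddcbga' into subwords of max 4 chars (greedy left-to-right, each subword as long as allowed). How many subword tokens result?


'fdaddcbga' has 9 characters.
Chunking with max size 4:
  Chunk 1: 'fdad' (positions 0-3)
  Chunk 2: 'dcbg' (positions 4-7)
  Chunk 3: 'a' (positions 8-8)
Total chunks: ceil(9 / 4) = 3

3


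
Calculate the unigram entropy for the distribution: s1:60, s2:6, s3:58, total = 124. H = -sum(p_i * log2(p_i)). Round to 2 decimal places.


Computing entropy H = -sum(p_i * log2(p_i)):
  s1: p = 60/124 = 0.4839, -p*log2(p) = 0.5068
  s2: p = 6/124 = 0.0484, -p*log2(p) = 0.2114
  s3: p = 58/124 = 0.4677, -p*log2(p) = 0.5127
H = sum of terms = 1.2309
Rounded to 2 decimals: 1.23

1.23


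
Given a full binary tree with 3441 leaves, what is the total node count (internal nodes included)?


Leaf nodes (terminals): 3441
Internal nodes = n - 1 = 3441 - 1 = 3440
Total = leaves + internal = 3441 + 3440 = 6881

6881


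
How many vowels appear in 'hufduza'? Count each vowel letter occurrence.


Scanning each character of 'hufduza':
  Position 1: 'h' -> consonant (running count: 0)
  Position 2: 'u' -> vowel (running count: 1)
  Position 3: 'f' -> consonant (running count: 1)
  Position 4: 'd' -> consonant (running count: 1)
  Position 5: 'u' -> vowel (running count: 2)
  Position 6: 'z' -> consonant (running count: 2)
  Position 7: 'a' -> vowel (running count: 3)
Total vowels: 3

3


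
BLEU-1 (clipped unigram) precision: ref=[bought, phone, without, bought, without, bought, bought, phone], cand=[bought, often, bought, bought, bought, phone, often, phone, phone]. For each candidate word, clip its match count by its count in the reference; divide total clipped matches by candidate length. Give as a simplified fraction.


Reference word counts: {'bought': 4, 'phone': 2, 'without': 2}
Checking each candidate word (with clipping):
  'bought' -> in reference (ref count 4, used 1/4) -> match (matches: 1)
  'often' -> not in reference -> no match (matches: 1)
  'bought' -> in reference (ref count 4, used 2/4) -> match (matches: 2)
  'bought' -> in reference (ref count 4, used 3/4) -> match (matches: 3)
  'bought' -> in reference (ref count 4, used 4/4) -> match (matches: 4)
  'phone' -> in reference (ref count 2, used 1/2) -> match (matches: 5)
  'often' -> not in reference -> no match (matches: 5)
  'phone' -> in reference (ref count 2, used 2/2) -> match (matches: 6)
  'phone' -> ref count 2 already used up (2/2) -> clipped, no match (matches: 6)
Clipped matches: 6, Candidate length: 9
Precision = 6/9 = 2/3

2/3


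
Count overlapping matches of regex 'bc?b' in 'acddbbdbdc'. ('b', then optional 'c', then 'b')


Pattern: bc?b means 'b', then optional 'c', then 'b'.
Scanning 'acddbbdbdc' position-by-position:
  Pos 0: window 'acd' -> no
  Pos 1: window 'cdd' -> no
  Pos 2: window 'ddb' -> no
  Pos 3: window 'dbb' -> no
  Pos 4: window 'bbd' -> MATCH
  Pos 5: window 'bdb' -> no
  Pos 6: window 'dbd' -> no
  Pos 7: window 'bdc' -> no
  Pos 8: window 'dc' -> no
  Pos 9: window 'c' -> no
Total matches: 1

1


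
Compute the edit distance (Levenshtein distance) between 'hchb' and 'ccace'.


Building DP table for s1='hchb' (len 4) and s2='ccace' (len 5):
       c  c  a  c  e
    0  1  2  3  4  5
  h 1  1  2  3  4  5
  c 2  1  1  2  3  4
  h 3  2  2  2  3  4
  b 4  3  3  3  3  4
Edit distance = dp[4][5] = 4

4


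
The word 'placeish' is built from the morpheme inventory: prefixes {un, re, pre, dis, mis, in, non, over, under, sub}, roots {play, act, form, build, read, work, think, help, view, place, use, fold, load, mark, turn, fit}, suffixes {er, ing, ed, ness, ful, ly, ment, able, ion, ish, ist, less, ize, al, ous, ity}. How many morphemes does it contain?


Segmenting 'placeish' against the inventory:
  'place' -> root (morpheme 1)
  'ish' -> suffix (morpheme 2)
Total morphemes: 2

2


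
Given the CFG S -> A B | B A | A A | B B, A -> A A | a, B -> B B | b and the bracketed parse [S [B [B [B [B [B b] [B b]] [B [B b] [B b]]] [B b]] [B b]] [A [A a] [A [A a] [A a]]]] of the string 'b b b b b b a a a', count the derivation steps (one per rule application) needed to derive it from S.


Every bracketed nonterminal node [X ...] in the tree is produced by exactly one rule application.
Reading the tree off as a leftmost derivation:
  Step 1: S  =>  B A   (applied S -> B A)
  Step 2: B A  =>  B B A   (applied B -> B B)
  Step 3: B B A  =>  B B B A   (applied B -> B B)
  Step 4: B B B A  =>  B B B B A   (applied B -> B B)
  Step 5: B B B B A  =>  B B B B B A   (applied B -> B B)
  Step 6: B B B B B A  =>  b B B B B A   (applied B -> b)
  Step 7: b B B B B A  =>  b b B B B A   (applied B -> b)
  Step 8: b b B B B A  =>  b b B B B B A   (applied B -> B B)
  Step 9: b b B B B B A  =>  b b b B B B A   (applied B -> b)
  Step 10: b b b B B B A  =>  b b b b B B A   (applied B -> b)
  Step 11: b b b b B B A  =>  b b b b b B A   (applied B -> b)
  Step 12: b b b b b B A  =>  b b b b b b A   (applied B -> b)
  Step 13: b b b b b b A  =>  b b b b b b A A   (applied A -> A A)
  Step 14: b b b b b b A A  =>  b b b b b b a A   (applied A -> a)
  Step 15: b b b b b b a A  =>  b b b b b b a A A   (applied A -> A A)
  Step 16: b b b b b b a A A  =>  b b b b b b a a A   (applied A -> a)
  Step 17: b b b b b b a a A  =>  b b b b b b a a a   (applied A -> a)
Final yield: b b b b b b a a a
Total rewrite steps: 17

17


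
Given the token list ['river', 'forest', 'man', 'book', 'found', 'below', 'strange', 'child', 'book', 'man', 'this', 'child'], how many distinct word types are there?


Listing all tokens and tracking unique types:
  Token 1: 'river' -> NEW (unique so far: 1)
  Token 2: 'forest' -> NEW (unique so far: 2)
  Token 3: 'man' -> NEW (unique so far: 3)
  Token 4: 'book' -> NEW (unique so far: 4)
  Token 5: 'found' -> NEW (unique so far: 5)
  Token 6: 'below' -> NEW (unique so far: 6)
  Token 7: 'strange' -> NEW (unique so far: 7)
  Token 8: 'child' -> NEW (unique so far: 8)
  Token 9: 'book' -> duplicate (unique so far: 8)
  Token 10: 'man' -> duplicate (unique so far: 8)
  Token 11: 'this' -> NEW (unique so far: 9)
  Token 12: 'child' -> duplicate (unique so far: 9)
Unique types: ('below', 'book', 'child', 'forest', 'found', 'man', 'river', 'strange', 'this')
Vocabulary size: 9

9


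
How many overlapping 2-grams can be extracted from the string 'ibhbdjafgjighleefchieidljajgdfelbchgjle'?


String 'ibhbdjafgjighleefchieidljajgdfelbchgjle' has length L = 39.
Number of overlapping n-grams = L - n + 1
Substituting: 39 - 2 + 1 = 38

38


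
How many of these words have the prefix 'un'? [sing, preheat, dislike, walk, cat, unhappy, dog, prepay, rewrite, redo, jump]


Checking each word for prefix 'un':
  'sing' -> no (count: 0)
  'preheat' -> no (count: 0)
  'dislike' -> no (count: 0)
  'walk' -> no (count: 0)
  'cat' -> no (count: 0)
  'unhappy' -> YES, starts with 'un' (count: 1)
  'dog' -> no (count: 1)
  'prepay' -> no (count: 1)
  'rewrite' -> no (count: 1)
  'redo' -> no (count: 1)
  'jump' -> no (count: 1)
Total with prefix 'un': 1

1


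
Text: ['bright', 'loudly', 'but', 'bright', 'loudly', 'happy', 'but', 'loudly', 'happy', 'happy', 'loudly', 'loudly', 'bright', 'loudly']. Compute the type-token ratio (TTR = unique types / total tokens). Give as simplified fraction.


Tokens: 14
Unique types: ('bright', 'but', 'happy', 'loudly') = 4
TTR = 4/14
Simplify: divide both by 2 -> 2/7
TTR = 2/7

2/7


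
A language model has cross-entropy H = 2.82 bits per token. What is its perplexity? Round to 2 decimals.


Perplexity formula: PP = 2^H
H = 2.82
PP = 2^2.82
Decompose: 2^2.82 = 2^2 * 2^0.82
2^2 = 4, 2^0.82 ~ 1.7654060
PP ~ 4 * 1.7654060 = 7.0616240
Rounded to 2 decimals: 7.06

7.06


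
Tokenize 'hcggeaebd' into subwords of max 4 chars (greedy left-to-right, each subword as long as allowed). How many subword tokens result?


'hcggeaebd' has 9 characters.
Chunking with max size 4:
  Chunk 1: 'hcgg' (positions 0-3)
  Chunk 2: 'eaeb' (positions 4-7)
  Chunk 3: 'd' (positions 8-8)
Total chunks: ceil(9 / 4) = 3

3


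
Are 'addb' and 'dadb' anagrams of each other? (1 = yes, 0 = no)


Sort characters of 'addb': 'abdd'
Sort characters of 'dadb': 'abdd'
Sorted forms match -> they ARE anagrams
Result: 1

1


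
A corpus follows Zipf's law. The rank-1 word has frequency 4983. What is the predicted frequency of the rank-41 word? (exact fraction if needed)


Zipf's law: freq(rank) = f1 / rank
f1 = 4983, rank = 41
freq = 4983 / 41
GCD(4983, 41) = 1
Simplified: 4983/41

4983/41


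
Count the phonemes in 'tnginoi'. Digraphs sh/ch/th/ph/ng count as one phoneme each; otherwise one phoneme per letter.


Parsing 'tnginoi' greedily, digraphs first:
  't' -> consonant phoneme (phonemes so far: 1)
  'ng' -> digraph (1 consonant phoneme) (phonemes so far: 2)
  'i' -> vowel phoneme (phonemes so far: 3)
  'n' -> consonant phoneme (phonemes so far: 4)
  'o' -> vowel phoneme (phonemes so far: 5)
  'i' -> vowel phoneme (phonemes so far: 6)
Total phonemes: 6

6


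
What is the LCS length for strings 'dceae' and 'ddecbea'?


DP table for LCS of 'dceae' and 'ddecbea':
       d  d  e  c  b  e  a
    0  0  0  0  0  0  0  0
  d 0  1  1  1  1  1  1  1
  c 0  1  1  1  2  2  2  2
  e 0  1  1  2  2  2  3  3
  a 0  1  1  2  2  2  3  4
  e 0  1  1  2  2  2  3  4
LCS: 'dcea'
LCS length = 4

4


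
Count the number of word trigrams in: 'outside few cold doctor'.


Word trigrams from [4] words:
  Trigram 1: (outside few cold)
  Trigram 2: (few cold doctor)
Total word trigrams: 4 - 2 = 2

2


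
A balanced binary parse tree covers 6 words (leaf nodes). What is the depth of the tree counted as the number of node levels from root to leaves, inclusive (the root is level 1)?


In a balanced binary tree with n leaves the deepest leaf is ceil(log2(n)) edges below the root,
so counting node levels inclusive of root and leaves gives ceil(log2(n)) + 1 levels.
log2(6) = 2.5850
ceil(2.5850) = 3
levels = 3 + 1 = 4

4


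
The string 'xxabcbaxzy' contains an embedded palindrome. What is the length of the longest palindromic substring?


Scanning 'xxabcbaxzy' for palindromic substrings.
Substring at positions 1-7: 'xabcbax'.
Check: reverse('xabcbax') = 'xabcbax' -> palindrome confirmed.
Neighbouring characters ('x' / 'z') break symmetry, so it cannot extend further.
No longer palindromic substring exists; longest length = 7

7


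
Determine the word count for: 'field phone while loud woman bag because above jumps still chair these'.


Counting words by splitting on spaces:
  Word 1: 'field'
  Word 2: 'phone'
  Word 3: 'while'
  Word 4: 'loud'
  Word 5: 'woman'
  Word 6: 'bag'
  Word 7: 'because'
  Word 8: 'above'
  Word 9: 'jumps'
  Word 10: 'still'
  Word 11: 'chair'
  Word 12: 'these'
Total words: 12

12


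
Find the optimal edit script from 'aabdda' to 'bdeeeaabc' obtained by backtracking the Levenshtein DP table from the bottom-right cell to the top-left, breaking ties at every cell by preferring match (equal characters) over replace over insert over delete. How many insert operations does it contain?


Edit distance = 8. Backtracking from cell (6, 9) with preference match > replace > insert > delete,
then listing the resulting alignment 'aabdda' -> 'bdeeeaabc' left to right:
  Step 1: insert 'b' [insertion #1]
  Step 2: insert 'd' [insertion #2]
  Step 3: insert 'e' [insertion #3]
  Step 4: insert 'e' [insertion #4]
  Step 5: insert 'e' [insertion #5]
  Step 6: keep 'a'
  Step 7: keep 'a'
  Step 8: keep 'b'
  Step 9: delete 'd'
  Step 10: delete 'd'
  Step 11: replace a->c
Total insertions: 5

5


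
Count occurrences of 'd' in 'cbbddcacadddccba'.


Scanning 'cbbddcacadddccba' for 'd':
  Position 3: 'd' -> MATCH (count: 1)
  Position 4: 'd' -> MATCH (count: 2)
  Position 9: 'd' -> MATCH (count: 3)
  Position 10: 'd' -> MATCH (count: 4)
  Position 11: 'd' -> MATCH (count: 5)
Total occurrences of 'd': 5

5


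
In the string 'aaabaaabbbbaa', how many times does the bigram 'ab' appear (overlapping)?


Scanning 'aaabaaabbbbaa' for bigram 'ab':
  Position 0: 'aa' -> no
  Position 1: 'aa' -> no
  Position 2: 'ab' -> MATCH
  Position 3: 'ba' -> no
  Position 4: 'aa' -> no
  Position 5: 'aa' -> no
  Position 6: 'ab' -> MATCH
  Position 7: 'bb' -> no
  Position 8: 'bb' -> no
  Position 9: 'bb' -> no
  Position 10: 'ba' -> no
  Position 11: 'aa' -> no
Total matches: 2

2


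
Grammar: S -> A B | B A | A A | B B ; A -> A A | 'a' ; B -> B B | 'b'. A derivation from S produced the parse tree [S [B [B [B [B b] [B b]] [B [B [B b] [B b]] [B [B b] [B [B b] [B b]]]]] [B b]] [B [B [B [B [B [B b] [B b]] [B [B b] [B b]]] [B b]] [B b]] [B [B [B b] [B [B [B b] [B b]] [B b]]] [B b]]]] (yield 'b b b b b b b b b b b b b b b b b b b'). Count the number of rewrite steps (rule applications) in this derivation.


Every bracketed nonterminal node [X ...] in the tree is produced by exactly one rule application.
Reading the tree off as a leftmost derivation:
  Step 1: S  =>  B B   (applied S -> B B)
  Step 2: B B  =>  B B B   (applied B -> B B)
  Step 3: B B B  =>  B B B B   (applied B -> B B)
  Step 4: B B B B  =>  B B B B B   (applied B -> B B)
  Step 5: B B B B B  =>  b B B B B   (applied B -> b)
  Step 6: b B B B B  =>  b b B B B   (applied B -> b)
  Step 7: b b B B B  =>  b b B B B B   (applied B -> B B)
  Step 8: b b B B B B  =>  b b B B B B B   (applied B -> B B)
  Step 9: b b B B B B B  =>  b b b B B B B   (applied B -> b)
  Step 10: b b b B B B B  =>  b b b b B B B   (applied B -> b)
  Step 11: b b b b B B B  =>  b b b b B B B B   (applied B -> B B)
  Step 12: b b b b B B B B  =>  b b b b b B B B   (applied B -> b)
  Step 13: b b b b b B B B  =>  b b b b b B B B B   (applied B -> B B)
  Step 14: b b b b b B B B B  =>  b b b b b b B B B   (applied B -> b)
  Step 15: b b b b b b B B B  =>  b b b b b b b B B   (applied B -> b)
  Step 16: b b b b b b b B B  =>  b b b b b b b b B   (applied B -> b)
  Step 17: b b b b b b b b B  =>  b b b b b b b b B B   (applied B -> B B)
  Step 18: b b b b b b b b B B  =>  b b b b b b b b B B B   (applied B -> B B)
  Step 19: b b b b b b b b B B B  =>  b b b b b b b b B B B B   (applied B -> B B)
  Step 20: b b b b b b b b B B B B  =>  b b b b b b b b B B B B B   (applied B -> B B)
  Step 21: b b b b b b b b B B B B B  =>  b b b b b b b b B B B B B B   (applied B -> B B)
  Step 22: b b b b b b b b B B B B B B  =>  b b b b b b b b b B B B B B   (applied B -> b)
  Step 23: b b b b b b b b b B B B B B  =>  b b b b b b b b b b B B B B   (applied B -> b)
  Step 24: b b b b b b b b b b B B B B  =>  b b b b b b b b b b B B B B B   (applied B -> B B)
  Step 25: b b b b b b b b b b B B B B B  =>  b b b b b b b b b b b B B B B   (applied B -> b)
  Step 26: b b b b b b b b b b b B B B B  =>  b b b b b b b b b b b b B B B   (applied B -> b)
  Step 27: b b b b b b b b b b b b B B B  =>  b b b b b b b b b b b b b B B   (applied B -> b)
  Step 28: b b b b b b b b b b b b b B B  =>  b b b b b b b b b b b b b b B   (applied B -> b)
  Step 29: b b b b b b b b b b b b b b B  =>  b b b b b b b b b b b b b b B B   (applied B -> B B)
  Step 30: b b b b b b b b b b b b b b B B  =>  b b b b b b b b b b b b b b B B B   (applied B -> B B)
  Step 31: b b b b b b b b b b b b b b B B B  =>  b b b b b b b b b b b b b b b B B   (applied B -> b)
  Step 32: b b b b b b b b b b b b b b b B B  =>  b b b b b b b b b b b b b b b B B B   (applied B -> B B)
  Step 33: b b b b b b b b b b b b b b b B B B  =>  b b b b b b b b b b b b b b b B B B B   (applied B -> B B)
  Step 34: b b b b b b b b b b b b b b b B B B B  =>  b b b b b b b b b b b b b b b b B B B   (applied B -> b)
  Step 35: b b b b b b b b b b b b b b b b B B B  =>  b b b b b b b b b b b b b b b b b B B   (applied B -> b)
  Step 36: b b b b b b b b b b b b b b b b b B B  =>  b b b b b b b b b b b b b b b b b b B   (applied B -> b)
  Step 37: b b b b b b b b b b b b b b b b b b B  =>  b b b b b b b b b b b b b b b b b b b   (applied B -> b)
Final yield: b b b b b b b b b b b b b b b b b b b
Total rewrite steps: 37

37


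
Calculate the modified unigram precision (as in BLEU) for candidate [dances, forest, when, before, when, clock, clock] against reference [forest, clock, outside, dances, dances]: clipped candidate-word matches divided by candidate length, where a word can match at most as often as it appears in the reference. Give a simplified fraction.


Reference word counts: {'clock': 1, 'dances': 2, 'forest': 1, 'outside': 1}
Checking each candidate word (with clipping):
  'dances' -> in reference (ref count 2, used 1/2) -> match (matches: 1)
  'forest' -> in reference (ref count 1, used 1/1) -> match (matches: 2)
  'when' -> not in reference -> no match (matches: 2)
  'before' -> not in reference -> no match (matches: 2)
  'when' -> not in reference -> no match (matches: 2)
  'clock' -> in reference (ref count 1, used 1/1) -> match (matches: 3)
  'clock' -> ref count 1 already used up (1/1) -> clipped, no match (matches: 3)
Clipped matches: 3, Candidate length: 7
Precision = 3/7

3/7


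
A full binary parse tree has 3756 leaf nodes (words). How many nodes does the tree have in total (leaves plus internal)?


Leaf nodes (terminals): 3756
Internal nodes = n - 1 = 3756 - 1 = 3755
Total = leaves + internal = 3756 + 3755 = 7511

7511


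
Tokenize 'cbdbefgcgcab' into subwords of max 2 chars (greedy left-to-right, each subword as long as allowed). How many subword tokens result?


'cbdbefgcgcab' has 12 characters.
Chunking with max size 2:
  Chunk 1: 'cb' (positions 0-1)
  Chunk 2: 'db' (positions 2-3)
  Chunk 3: 'ef' (positions 4-5)
  Chunk 4: 'gc' (positions 6-7)
  Chunk 5: 'gc' (positions 8-9)
  Chunk 6: 'ab' (positions 10-11)
Total chunks: ceil(12 / 2) = 6

6


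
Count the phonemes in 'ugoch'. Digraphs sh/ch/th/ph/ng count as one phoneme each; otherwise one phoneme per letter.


Parsing 'ugoch' greedily, digraphs first:
  'u' -> vowel phoneme (phonemes so far: 1)
  'g' -> consonant phoneme (phonemes so far: 2)
  'o' -> vowel phoneme (phonemes so far: 3)
  'ch' -> digraph (1 consonant phoneme) (phonemes so far: 4)
Total phonemes: 4

4


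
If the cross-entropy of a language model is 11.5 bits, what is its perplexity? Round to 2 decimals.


Perplexity formula: PP = 2^H
H = 11.5
PP = 2^11.5
Decompose: 2^11.5 = 2^11 * 2^0.5 = 2^11 * sqrt(2)
2^11 = 2048, sqrt(2) ~ 1.4142136
PP ~ 2048 * 1.4142136 = 2896.3094528
Rounded to 2 decimals: 2896.31

2896.31


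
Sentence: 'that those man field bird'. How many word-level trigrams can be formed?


Word trigrams from [5] words:
  Trigram 1: (that those man)
  Trigram 2: (those man field)
  Trigram 3: (man field bird)
Total word trigrams: 5 - 2 = 3

3


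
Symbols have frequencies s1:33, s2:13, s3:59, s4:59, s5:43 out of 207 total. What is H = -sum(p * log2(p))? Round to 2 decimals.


Computing entropy H = -sum(p_i * log2(p_i)):
  s1: p = 33/207 = 0.1594, -p*log2(p) = 0.4223
  s2: p = 13/207 = 0.0628, -p*log2(p) = 0.2508
  s3: p = 59/207 = 0.2850, -p*log2(p) = 0.5161
  s4: p = 59/207 = 0.2850, -p*log2(p) = 0.5161
  s5: p = 43/207 = 0.2077, -p*log2(p) = 0.4710
H = sum of terms = 2.1763
Rounded to 2 decimals: 2.18

2.18


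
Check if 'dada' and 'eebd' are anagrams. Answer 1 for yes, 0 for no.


Sort characters of 'dada': 'aadd'
Sort characters of 'eebd': 'bdee'
Sorted forms differ -> they are NOT anagrams
Result: 0

0


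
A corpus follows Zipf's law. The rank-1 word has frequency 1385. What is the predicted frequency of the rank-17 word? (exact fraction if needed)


Zipf's law: freq(rank) = f1 / rank
f1 = 1385, rank = 17
freq = 1385 / 17
GCD(1385, 17) = 1
Simplified: 1385/17

1385/17


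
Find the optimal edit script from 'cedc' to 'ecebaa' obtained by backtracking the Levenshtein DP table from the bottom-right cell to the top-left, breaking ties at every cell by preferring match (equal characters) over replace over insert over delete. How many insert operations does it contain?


Edit distance = 4. Backtracking from cell (4, 6) with preference match > replace > insert > delete,
then listing the resulting alignment 'cedc' -> 'ecebaa' left to right:
  Step 1: insert 'e' [insertion #1]
  Step 2: keep 'c'
  Step 3: keep 'e'
  Step 4: insert 'b' [insertion #2]
  Step 5: replace d->a
  Step 6: replace c->a
Total insertions: 2

2


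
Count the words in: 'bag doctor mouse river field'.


Counting words by splitting on spaces:
  Word 1: 'bag'
  Word 2: 'doctor'
  Word 3: 'mouse'
  Word 4: 'river'
  Word 5: 'field'
Total words: 5

5


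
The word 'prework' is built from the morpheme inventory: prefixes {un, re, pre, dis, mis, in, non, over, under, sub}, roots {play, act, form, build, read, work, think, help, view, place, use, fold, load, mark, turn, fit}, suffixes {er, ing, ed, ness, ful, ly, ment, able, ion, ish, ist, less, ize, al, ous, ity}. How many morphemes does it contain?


Segmenting 'prework' against the inventory:
  'pre' -> prefix (morpheme 1)
  'work' -> root (morpheme 2)
Total morphemes: 2

2


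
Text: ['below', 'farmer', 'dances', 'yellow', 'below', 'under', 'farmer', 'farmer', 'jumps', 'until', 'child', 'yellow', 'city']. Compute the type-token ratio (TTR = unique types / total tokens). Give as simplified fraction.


Tokens: 13
Unique types: ('below', 'child', 'city', 'dances', 'farmer', 'jumps', 'under', 'until', 'yellow') = 9
TTR = 9/13
Already in lowest terms.

9/13


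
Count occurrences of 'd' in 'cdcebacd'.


Scanning 'cdcebacd' for 'd':
  Position 1: 'd' -> MATCH (count: 1)
  Position 7: 'd' -> MATCH (count: 2)
Total occurrences of 'd': 2

2


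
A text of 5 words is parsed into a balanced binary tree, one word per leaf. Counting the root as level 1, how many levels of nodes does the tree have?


In a balanced binary tree with n leaves the deepest leaf is ceil(log2(n)) edges below the root,
so counting node levels inclusive of root and leaves gives ceil(log2(n)) + 1 levels.
log2(5) = 2.3219
ceil(2.3219) = 3
levels = 3 + 1 = 4

4


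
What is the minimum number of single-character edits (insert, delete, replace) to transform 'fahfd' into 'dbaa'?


Building DP table for s1='fahfd' (len 5) and s2='dbaa' (len 4):
       d  b  a  a
    0  1  2  3  4
  f 1  1  2  3  4
  a 2  2  2  2  3
  h 3  3  3  3  3
  f 4  4  4  4  4
  d 5  4  5  5  5
Edit distance = dp[5][4] = 5

5


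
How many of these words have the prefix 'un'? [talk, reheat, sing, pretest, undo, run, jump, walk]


Checking each word for prefix 'un':
  'talk' -> no (count: 0)
  'reheat' -> no (count: 0)
  'sing' -> no (count: 0)
  'pretest' -> no (count: 0)
  'undo' -> YES, starts with 'un' (count: 1)
  'run' -> no (count: 1)
  'jump' -> no (count: 1)
  'walk' -> no (count: 1)
Total with prefix 'un': 1

1


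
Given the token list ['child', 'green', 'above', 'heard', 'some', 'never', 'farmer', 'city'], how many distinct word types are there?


Listing all tokens and tracking unique types:
  Token 1: 'child' -> NEW (unique so far: 1)
  Token 2: 'green' -> NEW (unique so far: 2)
  Token 3: 'above' -> NEW (unique so far: 3)
  Token 4: 'heard' -> NEW (unique so far: 4)
  Token 5: 'some' -> NEW (unique so far: 5)
  Token 6: 'never' -> NEW (unique so far: 6)
  Token 7: 'farmer' -> NEW (unique so far: 7)
  Token 8: 'city' -> NEW (unique so far: 8)
Unique types: ('above', 'child', 'city', 'farmer', 'green', 'heard', 'never', 'some')
Vocabulary size: 8

8


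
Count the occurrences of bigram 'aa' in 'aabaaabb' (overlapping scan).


Scanning 'aabaaabb' for bigram 'aa':
  Position 0: 'aa' -> MATCH
  Position 1: 'ab' -> no
  Position 2: 'ba' -> no
  Position 3: 'aa' -> MATCH
  Position 4: 'aa' -> MATCH
  Position 5: 'ab' -> no
  Position 6: 'bb' -> no
Total matches: 3

3


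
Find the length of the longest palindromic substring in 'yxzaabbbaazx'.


Scanning 'yxzaabbbaazx' for palindromic substrings.
Substring at positions 1-11: 'xzaabbbaazx'.
Check: reverse('xzaabbbaazx') = 'xzaabbbaazx' -> palindrome confirmed.
Neighbouring characters ('y' / '-') break symmetry, so it cannot extend further.
No longer palindromic substring exists; longest length = 11

11


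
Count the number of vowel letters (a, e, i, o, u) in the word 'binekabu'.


Scanning each character of 'binekabu':
  Position 1: 'b' -> consonant (running count: 0)
  Position 2: 'i' -> vowel (running count: 1)
  Position 3: 'n' -> consonant (running count: 1)
  Position 4: 'e' -> vowel (running count: 2)
  Position 5: 'k' -> consonant (running count: 2)
  Position 6: 'a' -> vowel (running count: 3)
  Position 7: 'b' -> consonant (running count: 3)
  Position 8: 'u' -> vowel (running count: 4)
Total vowels: 4

4


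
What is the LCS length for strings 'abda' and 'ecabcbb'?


DP table for LCS of 'abda' and 'ecabcbb':
       e  c  a  b  c  b  b
    0  0  0  0  0  0  0  0
  a 0  0  0  1  1  1  1  1
  b 0  0  0  1  2  2  2  2
  d 0  0  0  1  2  2  2  2
  a 0  0  0  1  2  2  2  2
LCS: 'ab'
LCS length = 2

2


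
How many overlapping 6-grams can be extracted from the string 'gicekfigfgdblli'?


String 'gicekfigfgdblli' has length L = 15.
Number of overlapping n-grams = L - n + 1
Substituting: 15 - 6 + 1 = 10

10


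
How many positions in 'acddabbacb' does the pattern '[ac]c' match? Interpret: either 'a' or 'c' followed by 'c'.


Pattern: [ac]c means either 'a' or 'c' followed by 'c'.
Scanning 'acddabbacb' position-by-position:
  Pos 0: window 'ac' -> MATCH
  Pos 1: window 'cd' -> no
  Pos 2: window 'dd' -> no
  Pos 3: window 'da' -> no
  Pos 4: window 'ab' -> no
  Pos 5: window 'bb' -> no
  Pos 6: window 'ba' -> no
  Pos 7: window 'ac' -> MATCH
  Pos 8: window 'cb' -> no
  Pos 9: window 'b' -> no
Total matches: 2

2


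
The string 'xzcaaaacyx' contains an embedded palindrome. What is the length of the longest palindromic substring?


Scanning 'xzcaaaacyx' for palindromic substrings.
Substring at positions 2-7: 'caaaac'.
Check: reverse('caaaac') = 'caaaac' -> palindrome confirmed.
Neighbouring characters ('z' / 'y') break symmetry, so it cannot extend further.
No longer palindromic substring exists; longest length = 6

6


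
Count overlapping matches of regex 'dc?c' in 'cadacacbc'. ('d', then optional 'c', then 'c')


Pattern: dc?c means 'd', then optional 'c', then 'c'.
Scanning 'cadacacbc' position-by-position:
  Pos 0: window 'cad' -> no
  Pos 1: window 'ada' -> no
  Pos 2: window 'dac' -> no
  Pos 3: window 'aca' -> no
  Pos 4: window 'cac' -> no
  Pos 5: window 'acb' -> no
  Pos 6: window 'cbc' -> no
  Pos 7: window 'bc' -> no
  Pos 8: window 'c' -> no
Total matches: 0

0


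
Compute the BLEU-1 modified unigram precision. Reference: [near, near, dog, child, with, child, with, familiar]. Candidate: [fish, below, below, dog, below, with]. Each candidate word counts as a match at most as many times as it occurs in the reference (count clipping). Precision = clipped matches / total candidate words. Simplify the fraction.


Reference word counts: {'child': 2, 'dog': 1, 'familiar': 1, 'near': 2, 'with': 2}
Checking each candidate word (with clipping):
  'fish' -> not in reference -> no match (matches: 0)
  'below' -> not in reference -> no match (matches: 0)
  'below' -> not in reference -> no match (matches: 0)
  'dog' -> in reference (ref count 1, used 1/1) -> match (matches: 1)
  'below' -> not in reference -> no match (matches: 1)
  'with' -> in reference (ref count 2, used 1/2) -> match (matches: 2)
Clipped matches: 2, Candidate length: 6
Precision = 2/6 = 1/3

1/3


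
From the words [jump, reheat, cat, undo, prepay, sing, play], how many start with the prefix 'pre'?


Checking each word for prefix 'pre':
  'jump' -> no (count: 0)
  'reheat' -> no (count: 0)
  'cat' -> no (count: 0)
  'undo' -> no (count: 0)
  'prepay' -> YES, starts with 'pre' (count: 1)
  'sing' -> no (count: 1)
  'play' -> no (count: 1)
Total with prefix 'pre': 1

1


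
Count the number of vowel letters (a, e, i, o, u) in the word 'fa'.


Scanning each character of 'fa':
  Position 1: 'f' -> consonant (running count: 0)
  Position 2: 'a' -> vowel (running count: 1)
Total vowels: 1

1


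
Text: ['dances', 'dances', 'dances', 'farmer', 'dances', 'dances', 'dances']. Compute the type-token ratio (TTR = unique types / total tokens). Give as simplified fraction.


Tokens: 7
Unique types: ('dances', 'farmer') = 2
TTR = 2/7
Already in lowest terms.

2/7


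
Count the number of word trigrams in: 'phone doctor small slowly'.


Word trigrams from [4] words:
  Trigram 1: (phone doctor small)
  Trigram 2: (doctor small slowly)
Total word trigrams: 4 - 2 = 2

2


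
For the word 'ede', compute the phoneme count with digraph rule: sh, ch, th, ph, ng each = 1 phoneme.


Parsing 'ede' greedily, digraphs first:
  'e' -> vowel phoneme (phonemes so far: 1)
  'd' -> consonant phoneme (phonemes so far: 2)
  'e' -> vowel phoneme (phonemes so far: 3)
Total phonemes: 3

3


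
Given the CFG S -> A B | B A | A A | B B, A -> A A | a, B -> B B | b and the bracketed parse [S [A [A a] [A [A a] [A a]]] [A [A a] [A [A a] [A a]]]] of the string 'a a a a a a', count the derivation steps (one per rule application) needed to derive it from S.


Every bracketed nonterminal node [X ...] in the tree is produced by exactly one rule application.
Reading the tree off as a leftmost derivation:
  Step 1: S  =>  A A   (applied S -> A A)
  Step 2: A A  =>  A A A   (applied A -> A A)
  Step 3: A A A  =>  a A A   (applied A -> a)
  Step 4: a A A  =>  a A A A   (applied A -> A A)
  Step 5: a A A A  =>  a a A A   (applied A -> a)
  Step 6: a a A A  =>  a a a A   (applied A -> a)
  Step 7: a a a A  =>  a a a A A   (applied A -> A A)
  Step 8: a a a A A  =>  a a a a A   (applied A -> a)
  Step 9: a a a a A  =>  a a a a A A   (applied A -> A A)
  Step 10: a a a a A A  =>  a a a a a A   (applied A -> a)
  Step 11: a a a a a A  =>  a a a a a a   (applied A -> a)
Final yield: a a a a a a
Total rewrite steps: 11

11


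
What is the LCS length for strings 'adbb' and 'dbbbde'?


DP table for LCS of 'adbb' and 'dbbbde':
       d  b  b  b  d  e
    0  0  0  0  0  0  0
  a 0  0  0  0  0  0  0
  d 0  1  1  1  1  1  1
  b 0  1  2  2  2  2  2
  b 0  1  2  3  3  3  3
LCS: 'dbb'
LCS length = 3

3
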